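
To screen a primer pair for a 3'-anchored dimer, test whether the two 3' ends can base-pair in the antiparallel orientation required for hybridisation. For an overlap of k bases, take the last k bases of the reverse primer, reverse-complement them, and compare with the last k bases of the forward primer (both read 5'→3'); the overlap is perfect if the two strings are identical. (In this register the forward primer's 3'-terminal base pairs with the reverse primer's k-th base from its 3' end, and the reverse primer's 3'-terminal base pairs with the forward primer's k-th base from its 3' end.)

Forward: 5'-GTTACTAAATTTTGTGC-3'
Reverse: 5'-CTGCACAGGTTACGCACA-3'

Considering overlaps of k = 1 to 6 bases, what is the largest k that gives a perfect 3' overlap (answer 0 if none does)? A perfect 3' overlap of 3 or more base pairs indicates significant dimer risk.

Longest perfect overlap: 5 complementary base pairs; significant dimer risk (threshold 3).

Last 6 bases (5'→3') — forward …TTGTGC, reverse …CGCACA.
Reverse complement of the reverse primer's last 6 bases: TGTGCG; its first k bases are the reverse complement of the reverse primer's last k bases, so a perfect k-base overlap needs the forward primer's last k bases to equal them.
Comparing (forward last k vs required): k=1: C vs T ✗; k=2: GC vs TG ✗; k=3: TGC vs TGT ✗; k=4: GTGC vs TGTG ✗; k=5: TGTGC vs TGTGC ✓; k=6: TTGTGC vs TGTGCG ✗.
Only k = 5 is perfect, so the longest perfect 3' overlap is 5.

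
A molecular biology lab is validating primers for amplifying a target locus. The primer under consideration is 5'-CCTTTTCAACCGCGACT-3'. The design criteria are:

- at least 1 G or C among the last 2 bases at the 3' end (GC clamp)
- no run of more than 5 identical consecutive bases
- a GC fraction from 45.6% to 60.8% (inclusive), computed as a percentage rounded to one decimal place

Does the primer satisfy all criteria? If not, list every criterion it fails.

Base counts: A=3, T=5, G=2, C=7 (length 17).
GC clamp: 3' end CT has 1 G/C ✓
homopolymer run: longest run = 4 ✓
GC content: GC 9/17 = 52.9% ✓

Meets all criteria.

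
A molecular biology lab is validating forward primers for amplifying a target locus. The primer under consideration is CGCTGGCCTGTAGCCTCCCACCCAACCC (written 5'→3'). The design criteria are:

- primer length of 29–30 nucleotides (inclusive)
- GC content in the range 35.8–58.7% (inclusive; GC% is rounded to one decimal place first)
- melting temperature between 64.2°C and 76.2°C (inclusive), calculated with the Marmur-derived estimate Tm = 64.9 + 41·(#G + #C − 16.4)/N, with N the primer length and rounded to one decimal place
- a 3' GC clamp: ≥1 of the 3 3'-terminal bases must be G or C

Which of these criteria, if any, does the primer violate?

Base counts: A=4, T=4, G=5, C=15 (length 28).
length: length 28, outside 29–30 ✗
GC content: GC 20/28 = 71.4%, outside 35.8–58.7% ✗
Tm: Tm = 64.9 + 41·(20 − 16.4)/28 = 70.2°C ✓
GC clamp: 3' end CCC has 3 G/C ✓

Fails: length, GC content.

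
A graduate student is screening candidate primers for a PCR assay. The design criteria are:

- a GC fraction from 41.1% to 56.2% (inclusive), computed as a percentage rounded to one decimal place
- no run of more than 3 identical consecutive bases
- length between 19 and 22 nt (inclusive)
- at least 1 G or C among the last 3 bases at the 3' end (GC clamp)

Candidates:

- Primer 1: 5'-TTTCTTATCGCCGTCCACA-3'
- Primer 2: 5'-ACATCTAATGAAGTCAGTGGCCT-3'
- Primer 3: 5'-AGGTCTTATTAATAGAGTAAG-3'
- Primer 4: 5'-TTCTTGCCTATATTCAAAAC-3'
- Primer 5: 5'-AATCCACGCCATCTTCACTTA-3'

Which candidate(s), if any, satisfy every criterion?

Primer 1 only.

Primer 1 (19 nt, A=3 T=7 G=2 C=7): GC 9/19 = 47.4% ✓; longest run = 3 ✓; length 19 ✓; 3' end ACA has 1 G/C ✓ — passes.
Primer 2 (23 nt, A=7 T=6 G=5 C=5): GC 10/23 = 43.5% ✓; longest run = 2 ✓; length 23, outside 19–22 ✗; 3' end CCT has 2 G/C ✓ — fails.
Primer 3 (21 nt, A=8 T=7 G=5 C=1): GC 6/21 = 28.6%, outside 41.1–56.2% ✗; longest run = 2 ✓; length 21 ✓; 3' end AAG has 1 G/C ✓ — fails.
Primer 4 (20 nt, A=6 T=8 G=1 C=5): GC 6/20 = 30.0%, outside 41.1–56.2% ✗; longest run = 4, exceeds 3 ✗; length 20 ✓; 3' end AAC has 1 G/C ✓ — fails.
Primer 5 (21 nt, A=6 T=6 G=1 C=8): GC 9/21 = 42.9% ✓; longest run = 2 ✓; length 21 ✓; 3' end TTA has 0 G/C, need ≥1 ✗ — fails.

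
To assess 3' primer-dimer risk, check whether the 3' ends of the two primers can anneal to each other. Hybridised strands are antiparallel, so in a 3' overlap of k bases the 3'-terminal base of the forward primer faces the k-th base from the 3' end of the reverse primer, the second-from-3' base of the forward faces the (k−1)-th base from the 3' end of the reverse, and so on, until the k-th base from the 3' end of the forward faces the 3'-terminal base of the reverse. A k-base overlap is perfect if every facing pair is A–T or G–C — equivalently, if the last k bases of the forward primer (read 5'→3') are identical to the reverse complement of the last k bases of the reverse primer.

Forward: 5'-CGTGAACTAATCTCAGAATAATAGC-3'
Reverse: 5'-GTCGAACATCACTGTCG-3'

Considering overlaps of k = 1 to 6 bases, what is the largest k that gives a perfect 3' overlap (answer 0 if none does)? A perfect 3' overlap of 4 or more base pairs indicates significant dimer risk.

Last 6 bases (5'→3') — forward …AATAGC, reverse …CTGTCG.
Reverse complement of the reverse primer's last 6 bases: CGACAG; its first k bases are the reverse complement of the reverse primer's last k bases, so a perfect k-base overlap needs the forward primer's last k bases to equal them.
Comparing (forward last k vs required): k=1: C vs C ✓; k=2: GC vs CG ✗; k=3: AGC vs CGA ✗; k=4: TAGC vs CGAC ✗; k=5: ATAGC vs CGACA ✗; k=6: AATAGC vs CGACAG ✗.
Only k = 1 is perfect, so the longest perfect 3' overlap is 1.

Longest perfect overlap: 1 complementary base pair; below the dimer-risk threshold (threshold 4).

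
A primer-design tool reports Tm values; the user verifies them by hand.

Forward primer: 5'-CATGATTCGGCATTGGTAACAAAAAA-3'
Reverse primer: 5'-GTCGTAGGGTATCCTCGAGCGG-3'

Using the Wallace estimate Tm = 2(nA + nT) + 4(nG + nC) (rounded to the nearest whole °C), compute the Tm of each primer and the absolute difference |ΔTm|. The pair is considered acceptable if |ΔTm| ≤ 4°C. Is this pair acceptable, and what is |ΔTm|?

|ΔTm| = 2°C; the pair is acceptable.

Forward: A=11 T=6 G=5 C=4 → Tm = 2·17 + 4·9 = 70°C.
Reverse: A=3 T=5 G=9 C=5 → Tm = 2·8 + 4·14 = 72°C.
|ΔTm| = |70 − 72| = 2°C, ≤ 4°C.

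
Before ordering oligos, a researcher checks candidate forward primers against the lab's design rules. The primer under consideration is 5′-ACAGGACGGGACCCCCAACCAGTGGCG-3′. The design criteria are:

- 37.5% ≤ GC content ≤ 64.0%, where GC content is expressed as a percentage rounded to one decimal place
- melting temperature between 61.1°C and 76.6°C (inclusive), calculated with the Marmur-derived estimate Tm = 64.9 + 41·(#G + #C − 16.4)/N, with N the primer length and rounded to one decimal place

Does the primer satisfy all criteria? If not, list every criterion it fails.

Fails: GC content.

Base counts: A=7, T=1, G=9, C=10 (length 27).
GC content: GC 19/27 = 70.4%, outside 37.5–64.0% ✗
Tm: Tm = 64.9 + 41·(19 − 16.4)/27 = 68.8°C ✓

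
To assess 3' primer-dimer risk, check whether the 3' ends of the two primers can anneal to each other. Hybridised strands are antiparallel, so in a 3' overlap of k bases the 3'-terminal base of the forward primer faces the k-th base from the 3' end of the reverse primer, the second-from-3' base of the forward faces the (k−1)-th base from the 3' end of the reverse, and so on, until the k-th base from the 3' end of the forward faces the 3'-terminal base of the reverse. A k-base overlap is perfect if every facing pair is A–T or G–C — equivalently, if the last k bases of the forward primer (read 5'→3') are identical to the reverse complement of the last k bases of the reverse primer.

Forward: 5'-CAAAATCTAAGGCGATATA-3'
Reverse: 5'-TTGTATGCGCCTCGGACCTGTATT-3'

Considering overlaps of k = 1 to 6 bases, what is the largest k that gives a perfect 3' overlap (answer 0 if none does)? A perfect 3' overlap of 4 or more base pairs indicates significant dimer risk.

Last 6 bases (5'→3') — forward …GATATA, reverse …TGTATT.
Reverse complement of the reverse primer's last 6 bases: AATACA; its first k bases are the reverse complement of the reverse primer's last k bases, so a perfect k-base overlap needs the forward primer's last k bases to equal them.
Comparing (forward last k vs required): k=1: A vs A ✓; k=2: TA vs AA ✗; k=3: ATA vs AAT ✗; k=4: TATA vs AATA ✗; k=5: ATATA vs AATAC ✗; k=6: GATATA vs AATACA ✗.
Only k = 1 is perfect, so the longest perfect 3' overlap is 1.

Longest perfect overlap: 1 complementary base pair; below the dimer-risk threshold (threshold 4).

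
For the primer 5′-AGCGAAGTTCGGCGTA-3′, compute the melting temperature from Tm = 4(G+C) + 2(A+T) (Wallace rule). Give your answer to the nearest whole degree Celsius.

Base counts: A=4, T=3, G=6, C=3 (length 16).
Tm = 2·(4+3) + 4·(6+3) = 2·7 + 4·9 = 14 + 36 = 50°C.

50°C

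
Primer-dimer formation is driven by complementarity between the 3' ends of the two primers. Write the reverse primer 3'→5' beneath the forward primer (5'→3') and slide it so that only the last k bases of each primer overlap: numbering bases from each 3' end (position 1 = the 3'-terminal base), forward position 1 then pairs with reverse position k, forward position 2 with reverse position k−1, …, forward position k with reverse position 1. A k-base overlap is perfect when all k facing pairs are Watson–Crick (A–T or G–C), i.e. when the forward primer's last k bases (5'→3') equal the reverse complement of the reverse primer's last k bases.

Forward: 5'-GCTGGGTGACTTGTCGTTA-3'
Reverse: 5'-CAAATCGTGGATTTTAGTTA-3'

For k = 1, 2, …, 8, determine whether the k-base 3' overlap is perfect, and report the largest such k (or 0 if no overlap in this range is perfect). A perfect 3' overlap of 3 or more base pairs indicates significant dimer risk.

Longest perfect overlap: 2 complementary base pairs; below the dimer-risk threshold (threshold 3).

Last 8 bases (5'→3') — forward …TGTCGTTA, reverse …TTTAGTTA.
Reverse complement of the reverse primer's last 8 bases: TAACTAAA; its first k bases are the reverse complement of the reverse primer's last k bases, so a perfect k-base overlap needs the forward primer's last k bases to equal them.
Comparing (forward last k vs required): k=1: A vs T ✗; k=2: TA vs TA ✓; k=3: TTA vs TAA ✗; k=4: GTTA vs TAAC ✗; k=5: CGTTA vs TAACT ✗; k=6: TCGTTA vs TAACTA ✗; k=7: GTCGTTA vs TAACTAA ✗; k=8: TGTCGTTA vs TAACTAAA ✗.
Only k = 2 is perfect, so the longest perfect 3' overlap is 2.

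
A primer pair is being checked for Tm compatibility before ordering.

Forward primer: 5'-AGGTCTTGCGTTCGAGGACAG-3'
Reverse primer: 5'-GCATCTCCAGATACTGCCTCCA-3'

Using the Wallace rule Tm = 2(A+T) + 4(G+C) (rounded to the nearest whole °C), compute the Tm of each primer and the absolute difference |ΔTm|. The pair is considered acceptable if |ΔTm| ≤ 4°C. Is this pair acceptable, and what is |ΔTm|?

Forward: A=4 T=5 G=8 C=4 → Tm = 2·9 + 4·12 = 66°C.
Reverse: A=5 T=5 G=3 C=9 → Tm = 2·10 + 4·12 = 68°C.
|ΔTm| = |66 − 68| = 2°C, ≤ 4°C.

|ΔTm| = 2°C; the pair is acceptable.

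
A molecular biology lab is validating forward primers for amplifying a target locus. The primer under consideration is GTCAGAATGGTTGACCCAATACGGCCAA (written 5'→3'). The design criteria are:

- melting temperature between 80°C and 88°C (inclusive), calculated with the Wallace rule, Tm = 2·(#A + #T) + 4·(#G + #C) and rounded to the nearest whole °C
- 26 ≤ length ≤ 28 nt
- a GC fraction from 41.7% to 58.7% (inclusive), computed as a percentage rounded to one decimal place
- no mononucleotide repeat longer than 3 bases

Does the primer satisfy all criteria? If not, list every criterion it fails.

Meets all criteria.

Base counts: A=9, T=5, G=7, C=7 (length 28).
Tm: Tm = 2·14 + 4·14 = 84°C ✓
length: length 28 ✓
GC content: GC 14/28 = 50.0% ✓
homopolymer run: longest run = 3 ✓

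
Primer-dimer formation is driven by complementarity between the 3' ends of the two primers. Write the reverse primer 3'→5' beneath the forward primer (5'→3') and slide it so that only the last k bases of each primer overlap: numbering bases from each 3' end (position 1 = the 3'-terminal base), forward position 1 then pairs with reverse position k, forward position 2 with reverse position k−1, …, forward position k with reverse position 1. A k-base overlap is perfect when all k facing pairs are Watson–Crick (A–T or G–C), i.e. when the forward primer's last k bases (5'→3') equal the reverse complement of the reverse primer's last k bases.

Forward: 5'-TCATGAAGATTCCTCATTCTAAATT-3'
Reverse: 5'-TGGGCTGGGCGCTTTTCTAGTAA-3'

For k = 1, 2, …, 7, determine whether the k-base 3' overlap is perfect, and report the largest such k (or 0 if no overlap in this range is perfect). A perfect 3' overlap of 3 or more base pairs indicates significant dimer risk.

Longest perfect overlap: 2 complementary base pairs; below the dimer-risk threshold (threshold 3).

Last 7 bases (5'→3') — forward …CTAAATT, reverse …CTAGTAA.
Reverse complement of the reverse primer's last 7 bases: TTACTAG; its first k bases are the reverse complement of the reverse primer's last k bases, so a perfect k-base overlap needs the forward primer's last k bases to equal them.
Comparing (forward last k vs required): k=1: T vs T ✓; k=2: TT vs TT ✓; k=3: ATT vs TTA ✗; k=4: AATT vs TTAC ✗; k=5: AAATT vs TTACT ✗; k=6: TAAATT vs TTACTA ✗; k=7: CTAAATT vs TTACTAG ✗.
Perfect overlaps at k = 1, 2; the largest is 2.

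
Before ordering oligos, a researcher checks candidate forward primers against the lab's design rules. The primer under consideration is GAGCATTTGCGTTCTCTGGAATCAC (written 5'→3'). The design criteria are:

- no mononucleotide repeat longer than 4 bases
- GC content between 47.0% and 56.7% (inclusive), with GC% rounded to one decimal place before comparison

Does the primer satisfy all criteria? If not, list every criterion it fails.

Meets all criteria.

Base counts: A=5, T=8, G=6, C=6 (length 25).
homopolymer run: longest run = 3 ✓
GC content: GC 12/25 = 48.0% ✓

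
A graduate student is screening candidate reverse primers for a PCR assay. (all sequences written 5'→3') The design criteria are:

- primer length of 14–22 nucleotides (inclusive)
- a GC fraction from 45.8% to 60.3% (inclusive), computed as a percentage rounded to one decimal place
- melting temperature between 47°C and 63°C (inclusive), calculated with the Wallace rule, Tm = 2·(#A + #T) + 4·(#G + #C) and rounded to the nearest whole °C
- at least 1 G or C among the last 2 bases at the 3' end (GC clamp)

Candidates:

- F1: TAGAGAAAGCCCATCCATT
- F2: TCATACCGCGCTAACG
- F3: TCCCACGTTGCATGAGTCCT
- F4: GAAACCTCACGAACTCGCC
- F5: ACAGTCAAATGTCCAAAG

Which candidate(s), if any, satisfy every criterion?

F1 (19 nt, A=7 T=4 G=3 C=5): length 19 ✓; GC 8/19 = 42.1%, outside 45.8–60.3% ✗; Tm = 2·11 + 4·8 = 54°C ✓; 3' end TT has 0 G/C, need ≥1 ✗ — fails.
F2 (16 nt, A=4 T=3 G=3 C=6): length 16 ✓; GC 9/16 = 56.3% ✓; Tm = 2·7 + 4·9 = 50°C ✓; 3' end CG has 2 G/C ✓ — passes.
F3 (20 nt, A=3 T=6 G=4 C=7): length 20 ✓; GC 11/20 = 55.0% ✓; Tm = 2·9 + 4·11 = 62°C ✓; 3' end CT has 1 G/C ✓ — passes.
F4 (19 nt, A=6 T=2 G=3 C=8): length 19 ✓; GC 11/19 = 57.9% ✓; Tm = 2·8 + 4·11 = 60°C ✓; 3' end CC has 2 G/C ✓ — passes.
F5 (18 nt, A=8 T=3 G=3 C=4): length 18 ✓; GC 7/18 = 38.9%, outside 45.8–60.3% ✗; Tm = 2·11 + 4·7 = 50°C ✓; 3' end AG has 1 G/C ✓ — fails.

F2, F3 and F4.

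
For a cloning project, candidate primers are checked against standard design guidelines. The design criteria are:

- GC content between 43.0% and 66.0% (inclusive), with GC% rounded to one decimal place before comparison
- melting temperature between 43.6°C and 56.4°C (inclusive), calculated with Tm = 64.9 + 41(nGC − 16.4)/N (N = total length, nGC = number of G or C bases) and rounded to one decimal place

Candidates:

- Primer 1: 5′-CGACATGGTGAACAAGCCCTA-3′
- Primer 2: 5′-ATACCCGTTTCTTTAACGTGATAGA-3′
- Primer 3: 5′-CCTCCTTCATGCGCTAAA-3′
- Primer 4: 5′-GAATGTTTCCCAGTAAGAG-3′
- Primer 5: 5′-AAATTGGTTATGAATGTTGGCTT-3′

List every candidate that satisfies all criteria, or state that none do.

Primer 1 (21 nt, A=7 T=3 G=5 C=6): GC 11/21 = 52.4% ✓; Tm = 64.9 + 41·(11 − 16.4)/21 = 54.4°C ✓ — passes.
Primer 2 (25 nt, A=7 T=9 G=4 C=5): GC 9/25 = 36.0%, outside 43.0–66.0% ✗; Tm = 64.9 + 41·(9 − 16.4)/25 = 52.8°C ✓ — fails.
Primer 3 (18 nt, A=4 T=5 G=2 C=7): GC 9/18 = 50.0% ✓; Tm = 64.9 + 41·(9 − 16.4)/18 = 48.0°C ✓ — passes.
Primer 4 (19 nt, A=6 T=5 G=5 C=3): GC 8/19 = 42.1%, outside 43.0–66.0% ✗; Tm = 64.9 + 41·(8 − 16.4)/19 = 46.8°C ✓ — fails.
Primer 5 (23 nt, A=6 T=10 G=6 C=1): GC 7/23 = 30.4%, outside 43.0–66.0% ✗; Tm = 64.9 + 41·(7 − 16.4)/23 = 48.1°C ✓ — fails.

Primer 1 and Primer 3.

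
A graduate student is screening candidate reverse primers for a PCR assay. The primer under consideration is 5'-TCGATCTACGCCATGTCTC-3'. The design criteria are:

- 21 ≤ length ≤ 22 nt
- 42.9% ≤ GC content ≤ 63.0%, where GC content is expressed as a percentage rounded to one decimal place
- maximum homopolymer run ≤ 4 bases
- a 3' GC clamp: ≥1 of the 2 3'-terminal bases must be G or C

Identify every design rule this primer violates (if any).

Fails: length.

Base counts: A=3, T=6, G=3, C=7 (length 19).
length: length 19, outside 21–22 ✗
GC content: GC 10/19 = 52.6% ✓
homopolymer run: longest run = 2 ✓
GC clamp: 3' end TC has 1 G/C ✓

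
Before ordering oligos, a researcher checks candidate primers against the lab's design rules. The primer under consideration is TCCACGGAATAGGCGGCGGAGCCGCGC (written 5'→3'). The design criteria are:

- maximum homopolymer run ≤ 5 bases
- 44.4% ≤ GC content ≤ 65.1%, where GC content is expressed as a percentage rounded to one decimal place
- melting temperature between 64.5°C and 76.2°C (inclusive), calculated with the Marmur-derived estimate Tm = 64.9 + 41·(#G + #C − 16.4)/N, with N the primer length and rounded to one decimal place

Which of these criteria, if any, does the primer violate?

Fails: GC content.

Base counts: A=5, T=2, G=11, C=9 (length 27).
homopolymer run: longest run = 2 ✓
GC content: GC 20/27 = 74.1%, outside 44.4–65.1% ✗
Tm: Tm = 64.9 + 41·(20 − 16.4)/27 = 70.4°C ✓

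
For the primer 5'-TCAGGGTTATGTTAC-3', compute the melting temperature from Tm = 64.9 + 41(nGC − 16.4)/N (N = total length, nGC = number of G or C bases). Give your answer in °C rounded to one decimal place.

Base counts: A=3, T=6, G=4, C=2; G+C = 6, N = 15.
Tm = 64.9 + 41·(6 − 16.4)/15 = 64.9 + -426.40/15 = 36.5°C.

36.5°C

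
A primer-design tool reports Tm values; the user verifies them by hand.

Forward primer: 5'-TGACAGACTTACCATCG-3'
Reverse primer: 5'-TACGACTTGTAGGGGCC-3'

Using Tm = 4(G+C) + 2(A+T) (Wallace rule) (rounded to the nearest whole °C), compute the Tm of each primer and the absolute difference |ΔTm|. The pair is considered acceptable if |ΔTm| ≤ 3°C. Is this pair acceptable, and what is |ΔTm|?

Forward: A=5 T=4 G=3 C=5 → Tm = 2·9 + 4·8 = 50°C.
Reverse: A=3 T=4 G=6 C=4 → Tm = 2·7 + 4·10 = 54°C.
|ΔTm| = |50 − 54| = 4°C, > 3°C.

|ΔTm| = 4°C; the pair is not acceptable.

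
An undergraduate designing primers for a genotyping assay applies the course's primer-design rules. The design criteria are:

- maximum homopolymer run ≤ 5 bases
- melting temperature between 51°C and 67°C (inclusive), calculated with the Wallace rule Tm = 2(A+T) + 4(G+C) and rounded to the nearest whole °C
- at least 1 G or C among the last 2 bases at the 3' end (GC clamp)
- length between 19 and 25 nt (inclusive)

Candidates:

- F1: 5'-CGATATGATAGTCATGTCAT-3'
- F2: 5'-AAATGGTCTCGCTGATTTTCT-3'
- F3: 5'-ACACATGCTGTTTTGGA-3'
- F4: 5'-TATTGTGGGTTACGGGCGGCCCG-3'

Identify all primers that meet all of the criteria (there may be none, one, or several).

F2 only.

F1 (20 nt, A=6 T=7 G=4 C=3): longest run = 1 ✓; Tm = 2·13 + 4·7 = 54°C ✓; 3' end AT has 0 G/C, need ≥1 ✗; length 20 ✓ — fails.
F2 (21 nt, A=4 T=9 G=4 C=4): longest run = 4 ✓; Tm = 2·13 + 4·8 = 58°C ✓; 3' end CT has 1 G/C ✓; length 21 ✓ — passes.
F3 (17 nt, A=4 T=6 G=4 C=3): longest run = 4 ✓; Tm = 2·10 + 4·7 = 48°C, outside 51–67°C ✗; 3' end GA has 1 G/C ✓; length 17, outside 19–25 ✗ — fails.
F4 (23 nt, A=2 T=6 G=10 C=5): longest run = 3 ✓; Tm = 2·8 + 4·15 = 76°C, outside 51–67°C ✗; 3' end CG has 2 G/C ✓; length 23 ✓ — fails.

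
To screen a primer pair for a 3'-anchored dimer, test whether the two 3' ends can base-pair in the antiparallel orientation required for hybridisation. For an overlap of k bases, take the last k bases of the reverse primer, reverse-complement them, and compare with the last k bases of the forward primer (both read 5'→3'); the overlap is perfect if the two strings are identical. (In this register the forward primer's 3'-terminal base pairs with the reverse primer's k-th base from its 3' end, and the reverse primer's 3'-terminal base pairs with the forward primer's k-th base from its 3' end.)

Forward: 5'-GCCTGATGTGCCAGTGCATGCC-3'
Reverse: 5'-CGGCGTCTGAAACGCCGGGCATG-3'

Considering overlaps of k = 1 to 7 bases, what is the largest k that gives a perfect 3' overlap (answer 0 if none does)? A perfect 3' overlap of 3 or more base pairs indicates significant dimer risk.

Last 7 bases (5'→3') — forward …GCATGCC, reverse …GGGCATG.
Reverse complement of the reverse primer's last 7 bases: CATGCCC; its first k bases are the reverse complement of the reverse primer's last k bases, so a perfect k-base overlap needs the forward primer's last k bases to equal them.
Comparing (forward last k vs required): k=1: C vs C ✓; k=2: CC vs CA ✗; k=3: GCC vs CAT ✗; k=4: TGCC vs CATG ✗; k=5: ATGCC vs CATGC ✗; k=6: CATGCC vs CATGCC ✓; k=7: GCATGCC vs CATGCCC ✗.
Perfect overlaps at k = 1, 6; the largest is 6.

Longest perfect overlap: 6 complementary base pairs; significant dimer risk (threshold 3).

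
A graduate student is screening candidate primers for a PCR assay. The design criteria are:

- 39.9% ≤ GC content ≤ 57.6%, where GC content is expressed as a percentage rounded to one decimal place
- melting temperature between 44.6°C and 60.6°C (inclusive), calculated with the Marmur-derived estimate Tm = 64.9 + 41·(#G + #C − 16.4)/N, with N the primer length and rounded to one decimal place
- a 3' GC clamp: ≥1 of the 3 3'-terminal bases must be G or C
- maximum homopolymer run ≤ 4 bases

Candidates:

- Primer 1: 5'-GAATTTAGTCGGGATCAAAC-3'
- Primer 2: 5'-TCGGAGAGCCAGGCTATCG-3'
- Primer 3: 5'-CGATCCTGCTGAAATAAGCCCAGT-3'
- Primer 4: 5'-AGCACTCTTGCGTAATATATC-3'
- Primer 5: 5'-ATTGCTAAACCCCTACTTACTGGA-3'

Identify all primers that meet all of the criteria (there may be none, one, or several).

Primer 1 (20 nt, A=7 T=5 G=5 C=3): GC 8/20 = 40.0% ✓; Tm = 64.9 + 41·(8 − 16.4)/20 = 47.7°C ✓; 3' end AAC has 1 G/C ✓; longest run = 3 ✓ — passes.
Primer 2 (19 nt, A=4 T=3 G=7 C=5): GC 12/19 = 63.2%, outside 39.9–57.6% ✗; Tm = 64.9 + 41·(12 − 16.4)/19 = 55.4°C ✓; 3' end TCG has 2 G/C ✓; longest run = 2 ✓ — fails.
Primer 3 (24 nt, A=7 T=5 G=5 C=7): GC 12/24 = 50.0% ✓; Tm = 64.9 + 41·(12 − 16.4)/24 = 57.4°C ✓; 3' end AGT has 1 G/C ✓; longest run = 3 ✓ — passes.
Primer 4 (21 nt, A=6 T=7 G=3 C=5): GC 8/21 = 38.1%, outside 39.9–57.6% ✗; Tm = 64.9 + 41·(8 − 16.4)/21 = 48.5°C ✓; 3' end ATC has 1 G/C ✓; longest run = 2 ✓ — fails.
Primer 5 (24 nt, A=7 T=7 G=3 C=7): GC 10/24 = 41.7% ✓; Tm = 64.9 + 41·(10 − 16.4)/24 = 54.0°C ✓; 3' end GGA has 2 G/C ✓; longest run = 4 ✓ — passes.

Primer 1, Primer 3 and Primer 5.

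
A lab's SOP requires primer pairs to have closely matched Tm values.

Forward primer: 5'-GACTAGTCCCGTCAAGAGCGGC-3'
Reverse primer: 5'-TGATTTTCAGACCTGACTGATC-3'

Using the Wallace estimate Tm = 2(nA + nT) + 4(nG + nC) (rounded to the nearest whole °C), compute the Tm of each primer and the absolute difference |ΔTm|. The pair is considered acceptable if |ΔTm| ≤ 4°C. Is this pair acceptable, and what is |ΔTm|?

|ΔTm| = 10°C; the pair is not acceptable.

Forward: A=5 T=3 G=7 C=7 → Tm = 2·8 + 4·14 = 72°C.
Reverse: A=5 T=8 G=4 C=5 → Tm = 2·13 + 4·9 = 62°C.
|ΔTm| = |72 − 62| = 10°C, > 4°C.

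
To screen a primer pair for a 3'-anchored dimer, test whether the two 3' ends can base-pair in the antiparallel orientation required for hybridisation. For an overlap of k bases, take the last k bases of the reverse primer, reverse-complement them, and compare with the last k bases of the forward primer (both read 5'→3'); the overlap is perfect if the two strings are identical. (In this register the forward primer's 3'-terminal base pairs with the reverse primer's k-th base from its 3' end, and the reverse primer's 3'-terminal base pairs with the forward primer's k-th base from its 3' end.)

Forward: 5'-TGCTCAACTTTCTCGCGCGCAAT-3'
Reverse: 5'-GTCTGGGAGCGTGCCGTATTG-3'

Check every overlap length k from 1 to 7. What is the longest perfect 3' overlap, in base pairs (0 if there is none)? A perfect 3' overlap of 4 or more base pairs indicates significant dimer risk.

Last 7 bases (5'→3') — forward …GCGCAAT, reverse …CGTATTG.
Reverse complement of the reverse primer's last 7 bases: CAATACG; its first k bases are the reverse complement of the reverse primer's last k bases, so a perfect k-base overlap needs the forward primer's last k bases to equal them.
Comparing (forward last k vs required): k=1: T vs C ✗; k=2: AT vs CA ✗; k=3: AAT vs CAA ✗; k=4: CAAT vs CAAT ✓; k=5: GCAAT vs CAATA ✗; k=6: CGCAAT vs CAATAC ✗; k=7: GCGCAAT vs CAATACG ✗.
Only k = 4 is perfect, so the longest perfect 3' overlap is 4.

Longest perfect overlap: 4 complementary base pairs; significant dimer risk (threshold 4).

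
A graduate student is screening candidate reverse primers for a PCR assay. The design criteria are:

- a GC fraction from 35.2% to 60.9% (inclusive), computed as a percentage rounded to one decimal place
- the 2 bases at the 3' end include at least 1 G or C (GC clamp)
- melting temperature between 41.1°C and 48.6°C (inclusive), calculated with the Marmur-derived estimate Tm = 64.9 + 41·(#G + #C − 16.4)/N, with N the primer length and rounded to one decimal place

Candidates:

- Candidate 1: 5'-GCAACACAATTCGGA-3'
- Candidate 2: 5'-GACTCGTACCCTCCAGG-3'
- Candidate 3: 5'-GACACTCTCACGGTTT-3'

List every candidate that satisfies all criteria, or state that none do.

None of the candidates satisfy all criteria.

Candidate 1 (15 nt, A=6 T=2 G=3 C=4): GC 7/15 = 46.7% ✓; 3' end GA has 1 G/C ✓; Tm = 64.9 + 41·(7 − 16.4)/15 = 39.2°C, outside 41.1–48.6°C ✗ — fails.
Candidate 2 (17 nt, A=3 T=3 G=4 C=7): GC 11/17 = 64.7%, outside 35.2–60.9% ✗; 3' end GG has 2 G/C ✓; Tm = 64.9 + 41·(11 − 16.4)/17 = 51.9°C, outside 41.1–48.6°C ✗ — fails.
Candidate 3 (16 nt, A=3 T=5 G=3 C=5): GC 8/16 = 50.0% ✓; 3' end TT has 0 G/C, need ≥1 ✗; Tm = 64.9 + 41·(8 − 16.4)/16 = 43.4°C ✓ — fails.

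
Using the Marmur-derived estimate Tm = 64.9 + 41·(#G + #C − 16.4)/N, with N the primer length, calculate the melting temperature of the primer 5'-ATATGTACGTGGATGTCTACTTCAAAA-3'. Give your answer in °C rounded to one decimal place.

Base counts: A=9, T=9, G=5, C=4; G+C = 9, N = 27.
Tm = 64.9 + 41·(9 − 16.4)/27 = 64.9 + -303.40/27 = 53.7°C.

53.7°C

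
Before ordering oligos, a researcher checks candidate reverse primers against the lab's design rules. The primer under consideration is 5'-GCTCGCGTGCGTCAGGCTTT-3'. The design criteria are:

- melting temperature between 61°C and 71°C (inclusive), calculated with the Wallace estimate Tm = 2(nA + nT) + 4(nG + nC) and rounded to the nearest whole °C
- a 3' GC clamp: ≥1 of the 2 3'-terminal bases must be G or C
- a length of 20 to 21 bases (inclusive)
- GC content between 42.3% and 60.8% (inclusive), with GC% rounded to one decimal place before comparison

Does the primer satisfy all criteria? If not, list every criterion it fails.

Fails: GC clamp, GC content.

Base counts: A=1, T=6, G=7, C=6 (length 20).
Tm: Tm = 2·7 + 4·13 = 66°C ✓
GC clamp: 3' end TT has 0 G/C, need ≥1 ✗
length: length 20 ✓
GC content: GC 13/20 = 65.0%, outside 42.3–60.8% ✗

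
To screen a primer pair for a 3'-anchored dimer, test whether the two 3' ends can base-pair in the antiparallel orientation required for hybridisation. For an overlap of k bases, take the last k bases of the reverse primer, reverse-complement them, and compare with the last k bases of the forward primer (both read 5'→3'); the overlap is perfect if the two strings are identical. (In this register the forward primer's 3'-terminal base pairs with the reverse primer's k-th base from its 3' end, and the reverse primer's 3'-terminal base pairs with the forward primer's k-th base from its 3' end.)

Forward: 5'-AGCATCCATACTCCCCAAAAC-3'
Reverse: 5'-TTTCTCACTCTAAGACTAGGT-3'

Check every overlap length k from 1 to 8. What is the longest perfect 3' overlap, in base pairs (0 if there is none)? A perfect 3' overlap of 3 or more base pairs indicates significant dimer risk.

Last 8 bases (5'→3') — forward …CCCAAAAC, reverse …GACTAGGT.
Reverse complement of the reverse primer's last 8 bases: ACCTAGTC; its first k bases are the reverse complement of the reverse primer's last k bases, so a perfect k-base overlap needs the forward primer's last k bases to equal them.
Comparing (forward last k vs required): k=1: C vs A ✗; k=2: AC vs AC ✓; k=3: AAC vs ACC ✗; k=4: AAAC vs ACCT ✗; k=5: AAAAC vs ACCTA ✗; k=6: CAAAAC vs ACCTAG ✗; k=7: CCAAAAC vs ACCTAGT ✗; k=8: CCCAAAAC vs ACCTAGTC ✗.
Only k = 2 is perfect, so the longest perfect 3' overlap is 2.

Longest perfect overlap: 2 complementary base pairs; below the dimer-risk threshold (threshold 3).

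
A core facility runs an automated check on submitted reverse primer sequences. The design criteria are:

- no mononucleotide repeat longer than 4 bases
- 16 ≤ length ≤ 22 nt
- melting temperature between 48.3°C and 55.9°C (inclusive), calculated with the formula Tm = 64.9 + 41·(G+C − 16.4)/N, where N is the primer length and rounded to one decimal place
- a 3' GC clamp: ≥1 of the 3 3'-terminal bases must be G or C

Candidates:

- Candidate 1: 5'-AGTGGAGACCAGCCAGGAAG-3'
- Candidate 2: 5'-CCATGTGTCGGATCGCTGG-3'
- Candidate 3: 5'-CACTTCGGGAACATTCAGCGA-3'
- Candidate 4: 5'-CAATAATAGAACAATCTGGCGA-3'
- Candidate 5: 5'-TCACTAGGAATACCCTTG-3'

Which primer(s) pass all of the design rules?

Candidate 1, Candidate 2, Candidate 3 and Candidate 4.

Candidate 1 (20 nt, A=7 T=1 G=8 C=4): longest run = 2 ✓; length 20 ✓; Tm = 64.9 + 41·(12 − 16.4)/20 = 55.9°C ✓; 3' end AAG has 1 G/C ✓ — passes.
Candidate 2 (19 nt, A=2 T=5 G=7 C=5): longest run = 2 ✓; length 19 ✓; Tm = 64.9 + 41·(12 − 16.4)/19 = 55.4°C ✓; 3' end TGG has 2 G/C ✓ — passes.
Candidate 3 (21 nt, A=6 T=4 G=5 C=6): longest run = 3 ✓; length 21 ✓; Tm = 64.9 + 41·(11 − 16.4)/21 = 54.4°C ✓; 3' end CGA has 2 G/C ✓ — passes.
Candidate 4 (22 nt, A=10 T=4 G=4 C=4): longest run = 2 ✓; length 22 ✓; Tm = 64.9 + 41·(8 − 16.4)/22 = 49.2°C ✓; 3' end CGA has 2 G/C ✓ — passes.
Candidate 5 (18 nt, A=5 T=5 G=3 C=5): longest run = 3 ✓; length 18 ✓; Tm = 64.9 + 41·(8 − 16.4)/18 = 45.8°C, outside 48.3–55.9°C ✗; 3' end TTG has 1 G/C ✓ — fails.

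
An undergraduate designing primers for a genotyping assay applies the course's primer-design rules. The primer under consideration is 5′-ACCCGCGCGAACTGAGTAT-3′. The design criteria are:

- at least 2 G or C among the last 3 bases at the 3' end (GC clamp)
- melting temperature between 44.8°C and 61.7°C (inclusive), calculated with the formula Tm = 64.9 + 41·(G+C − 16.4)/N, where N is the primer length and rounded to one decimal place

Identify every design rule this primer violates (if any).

Fails: GC clamp.

Base counts: A=5, T=3, G=5, C=6 (length 19).
GC clamp: 3' end TAT has 0 G/C, need ≥2 ✗
Tm: Tm = 64.9 + 41·(11 − 16.4)/19 = 53.2°C ✓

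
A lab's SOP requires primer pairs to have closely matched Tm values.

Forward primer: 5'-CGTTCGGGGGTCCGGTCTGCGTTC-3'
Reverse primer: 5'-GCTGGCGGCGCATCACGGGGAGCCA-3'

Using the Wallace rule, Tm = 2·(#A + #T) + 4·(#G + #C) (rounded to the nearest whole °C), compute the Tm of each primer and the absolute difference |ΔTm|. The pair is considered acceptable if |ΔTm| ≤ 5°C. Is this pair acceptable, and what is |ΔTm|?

|ΔTm| = 6°C; the pair is not acceptable.

Forward: A=0 T=7 G=10 C=7 → Tm = 2·7 + 4·17 = 82°C.
Reverse: A=4 T=2 G=11 C=8 → Tm = 2·6 + 4·19 = 88°C.
|ΔTm| = |82 − 88| = 6°C, > 5°C.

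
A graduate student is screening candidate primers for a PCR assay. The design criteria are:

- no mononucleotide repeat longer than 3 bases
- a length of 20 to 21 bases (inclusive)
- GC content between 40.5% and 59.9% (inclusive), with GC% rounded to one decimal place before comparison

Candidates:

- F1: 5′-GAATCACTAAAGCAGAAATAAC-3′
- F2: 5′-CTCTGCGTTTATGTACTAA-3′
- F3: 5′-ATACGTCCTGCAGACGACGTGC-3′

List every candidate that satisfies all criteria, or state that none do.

F1 (22 nt, A=12 T=3 G=3 C=4): longest run = 3 ✓; length 22, outside 20–21 ✗; GC 7/22 = 31.8%, outside 40.5–59.9% ✗ — fails.
F2 (19 nt, A=4 T=8 G=3 C=4): longest run = 3 ✓; length 19, outside 20–21 ✗; GC 7/19 = 36.8%, outside 40.5–59.9% ✗ — fails.
F3 (22 nt, A=5 T=4 G=6 C=7): longest run = 2 ✓; length 22, outside 20–21 ✗; GC 13/22 = 59.1% ✓ — fails.

None of the candidates satisfy all criteria.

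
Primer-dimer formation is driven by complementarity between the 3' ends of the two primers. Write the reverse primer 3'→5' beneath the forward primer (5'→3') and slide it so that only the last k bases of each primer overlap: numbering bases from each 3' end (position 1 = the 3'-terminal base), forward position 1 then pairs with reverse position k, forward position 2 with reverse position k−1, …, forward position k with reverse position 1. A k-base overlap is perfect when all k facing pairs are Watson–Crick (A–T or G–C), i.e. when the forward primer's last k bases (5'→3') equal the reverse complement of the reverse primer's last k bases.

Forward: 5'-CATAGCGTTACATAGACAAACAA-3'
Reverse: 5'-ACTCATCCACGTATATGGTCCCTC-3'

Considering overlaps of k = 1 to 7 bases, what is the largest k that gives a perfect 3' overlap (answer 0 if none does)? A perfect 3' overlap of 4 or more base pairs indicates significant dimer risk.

Last 7 bases (5'→3') — forward …CAAACAA, reverse …GTCCCTC.
Reverse complement of the reverse primer's last 7 bases: GAGGGAC; its first k bases are the reverse complement of the reverse primer's last k bases, so a perfect k-base overlap needs the forward primer's last k bases to equal them.
Comparing (forward last k vs required): k=1: A vs G ✗; k=2: AA vs GA ✗; k=3: CAA vs GAG ✗; k=4: ACAA vs GAGG ✗; k=5: AACAA vs GAGGG ✗; k=6: AAACAA vs GAGGGA ✗; k=7: CAAACAA vs GAGGGAC ✗.
No overlap length from 1 to 7 is perfect, so the longest perfect 3' overlap is 0.

Longest perfect overlap: 0 complementary base pairs; below the dimer-risk threshold (threshold 4).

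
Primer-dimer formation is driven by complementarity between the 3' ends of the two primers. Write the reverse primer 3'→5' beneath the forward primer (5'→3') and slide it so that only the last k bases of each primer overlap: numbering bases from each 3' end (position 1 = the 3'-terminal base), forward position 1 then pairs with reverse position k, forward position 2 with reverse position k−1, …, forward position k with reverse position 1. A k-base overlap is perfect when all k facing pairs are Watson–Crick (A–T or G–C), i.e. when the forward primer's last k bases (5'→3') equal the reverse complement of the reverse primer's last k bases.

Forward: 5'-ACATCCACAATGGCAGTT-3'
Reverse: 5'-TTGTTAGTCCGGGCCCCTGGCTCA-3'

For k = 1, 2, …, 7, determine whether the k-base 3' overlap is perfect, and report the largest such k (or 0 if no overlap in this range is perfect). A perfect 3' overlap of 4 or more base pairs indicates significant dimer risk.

Last 7 bases (5'→3') — forward …GGCAGTT, reverse …TGGCTCA.
Reverse complement of the reverse primer's last 7 bases: TGAGCCA; its first k bases are the reverse complement of the reverse primer's last k bases, so a perfect k-base overlap needs the forward primer's last k bases to equal them.
Comparing (forward last k vs required): k=1: T vs T ✓; k=2: TT vs TG ✗; k=3: GTT vs TGA ✗; k=4: AGTT vs TGAG ✗; k=5: CAGTT vs TGAGC ✗; k=6: GCAGTT vs TGAGCC ✗; k=7: GGCAGTT vs TGAGCCA ✗.
Only k = 1 is perfect, so the longest perfect 3' overlap is 1.

Longest perfect overlap: 1 complementary base pair; below the dimer-risk threshold (threshold 4).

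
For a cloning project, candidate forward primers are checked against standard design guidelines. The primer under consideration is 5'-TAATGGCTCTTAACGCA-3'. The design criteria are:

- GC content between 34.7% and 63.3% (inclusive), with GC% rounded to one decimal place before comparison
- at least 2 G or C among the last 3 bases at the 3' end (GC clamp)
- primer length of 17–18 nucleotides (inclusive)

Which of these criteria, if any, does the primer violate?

Base counts: A=5, T=5, G=3, C=4 (length 17).
GC content: GC 7/17 = 41.2% ✓
GC clamp: 3' end GCA has 2 G/C ✓
length: length 17 ✓

Meets all criteria.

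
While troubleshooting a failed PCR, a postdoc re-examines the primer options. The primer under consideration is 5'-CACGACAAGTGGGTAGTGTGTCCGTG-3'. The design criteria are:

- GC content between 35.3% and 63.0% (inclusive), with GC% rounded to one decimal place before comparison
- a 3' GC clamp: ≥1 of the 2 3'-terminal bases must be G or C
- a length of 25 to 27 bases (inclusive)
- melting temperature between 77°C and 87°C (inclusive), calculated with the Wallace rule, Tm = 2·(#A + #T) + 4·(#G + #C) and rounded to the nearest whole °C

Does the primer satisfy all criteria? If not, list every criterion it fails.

Meets all criteria.

Base counts: A=5, T=6, G=10, C=5 (length 26).
GC content: GC 15/26 = 57.7% ✓
GC clamp: 3' end TG has 1 G/C ✓
length: length 26 ✓
Tm: Tm = 2·11 + 4·15 = 82°C ✓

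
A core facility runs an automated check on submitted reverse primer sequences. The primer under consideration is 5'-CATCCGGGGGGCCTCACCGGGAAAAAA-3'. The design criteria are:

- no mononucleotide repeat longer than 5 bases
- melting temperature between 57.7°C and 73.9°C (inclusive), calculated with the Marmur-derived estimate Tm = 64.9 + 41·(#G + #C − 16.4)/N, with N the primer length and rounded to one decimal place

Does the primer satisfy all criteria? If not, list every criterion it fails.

Base counts: A=8, T=2, G=9, C=8 (length 27).
homopolymer run: longest run = 6, exceeds 5 ✗
Tm: Tm = 64.9 + 41·(17 − 16.4)/27 = 65.8°C ✓

Fails: homopolymer run.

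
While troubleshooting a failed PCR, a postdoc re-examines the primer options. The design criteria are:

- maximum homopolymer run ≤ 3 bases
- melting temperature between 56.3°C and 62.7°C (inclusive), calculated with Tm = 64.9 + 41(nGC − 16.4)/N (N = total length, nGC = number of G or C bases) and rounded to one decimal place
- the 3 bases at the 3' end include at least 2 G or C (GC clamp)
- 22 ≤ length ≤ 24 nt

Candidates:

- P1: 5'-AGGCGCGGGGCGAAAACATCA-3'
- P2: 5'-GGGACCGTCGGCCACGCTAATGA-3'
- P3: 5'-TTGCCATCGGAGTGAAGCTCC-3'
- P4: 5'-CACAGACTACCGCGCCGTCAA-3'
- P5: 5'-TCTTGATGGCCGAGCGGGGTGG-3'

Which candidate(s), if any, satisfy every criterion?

P1 (21 nt, A=7 T=1 G=8 C=5): longest run = 4, exceeds 3 ✗; Tm = 64.9 + 41·(13 − 16.4)/21 = 58.3°C ✓; 3' end TCA has 1 G/C, need ≥2 ✗; length 21, outside 22–24 ✗ — fails.
P2 (23 nt, A=5 T=3 G=8 C=7): longest run = 3 ✓; Tm = 64.9 + 41·(15 − 16.4)/23 = 62.4°C ✓; 3' end TGA has 1 G/C, need ≥2 ✗; length 23 ✓ — fails.
P3 (21 nt, A=4 T=5 G=6 C=6): longest run = 2 ✓; Tm = 64.9 + 41·(12 − 16.4)/21 = 56.3°C ✓; 3' end TCC has 2 G/C ✓; length 21, outside 22–24 ✗ — fails.
P4 (21 nt, A=6 T=2 G=4 C=9): longest run = 2 ✓; Tm = 64.9 + 41·(13 − 16.4)/21 = 58.3°C ✓; 3' end CAA has 1 G/C, need ≥2 ✗; length 21, outside 22–24 ✗ — fails.
P5 (22 nt, A=2 T=5 G=11 C=4): longest run = 4, exceeds 3 ✗; Tm = 64.9 + 41·(15 − 16.4)/22 = 62.3°C ✓; 3' end TGG has 2 G/C ✓; length 22 ✓ — fails.

None of the candidates satisfy all criteria.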